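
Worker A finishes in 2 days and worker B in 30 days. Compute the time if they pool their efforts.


Rate of A = 1/2 per day
Rate of B = 1/30 per day
Combined rate = 1/2 + 1/30 = 32/60 ≈ 0.5333 per day
Days = 1 / combined rate = 60/32
≈ 1.88 days

1.88 days


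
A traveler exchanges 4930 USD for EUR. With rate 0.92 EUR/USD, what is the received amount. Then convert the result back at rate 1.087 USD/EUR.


Amount × rate = 4930 × 0.92 = 4535.60 EUR
Round-trip: 4535.60 × 1.087 = 4930.20 USD
= 4535.60 EUR, then 4930.20 USD

4535.60 EUR, then 4930.20 USD


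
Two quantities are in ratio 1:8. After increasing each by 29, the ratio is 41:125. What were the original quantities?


Let A = 1k, B = 8k.
(1k + 29) / (8k + 29) = 41/125
Cross-multiply: 125(1k + 29) = 41(8k + 29)
125k + 3625 = 328k + 1189
125k - 328k = 1189 - 3625
-203k = -2436
k = -2436/-203 = 12
A = 1×12 = 12, B = 8×12 = 96
= A = 12, B = 96

A = 12, B = 96


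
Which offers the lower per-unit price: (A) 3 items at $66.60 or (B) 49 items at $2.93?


Deal A: $66.60/3 = $22.2000/unit
Deal B: $2.93/49 = $0.0598/unit
B is cheaper per unit
= Deal B

Deal B


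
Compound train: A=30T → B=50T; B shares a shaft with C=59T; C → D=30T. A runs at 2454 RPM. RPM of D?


Stage 1: RPM_B = RPM_A × t_A/t_B = 2454 × 30/50 = 73620/50 = 1472.40
B and C share a shaft → RPM_C = RPM_B
Stage 2: RPM_D = RPM_C × t_C/t_D = RPM_A × (t_A×t_C)/(t_B×t_D)
Overall ratio = (30×59)/(50×30) = 1770/1500
RPM_D = 2454 × 1770/1500 = 4343580/1500
= 2895.72 RPM

2895.72 RPM


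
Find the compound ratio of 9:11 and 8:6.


Compound ratio = (9×8) : (11×6)
= 72:66
GCD = 6
= 12:11

12:11


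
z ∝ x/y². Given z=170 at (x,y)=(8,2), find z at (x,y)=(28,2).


z = k·x/y²
Solve for k using the known point: k = z·y²/x = 170×4/8 = 680/8 = 85.0000
Now evaluate at x=28, y=2:
z = k × 28 / 4 = (680 × 28) / (8 × 4) = 19040/32
= 595.0000

595.0000


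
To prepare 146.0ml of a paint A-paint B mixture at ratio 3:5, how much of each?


Total parts = 3 + 5 = 8
paint A: 146.0 × 3/8 = 54.8ml
paint B: 146.0 × 5/8 = 91.3ml
= 54.8ml and 91.3ml

54.8ml and 91.3ml


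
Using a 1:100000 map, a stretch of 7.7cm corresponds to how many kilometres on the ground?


Real distance = map distance × scale
= 7.7cm × 100000
= 770000 cm = 7700.0 m
= 7.700 km

7.700 km


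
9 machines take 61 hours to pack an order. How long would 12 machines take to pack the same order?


Inverse proportion: x × y = constant
k = 9 × 61 = 549
y₂ = k / 12 = 549 / 12
= 45.75

45.75


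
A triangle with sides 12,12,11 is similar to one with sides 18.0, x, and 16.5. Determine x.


Scale factor = 18.0/12 = 1.5
Missing side = 12 × 1.5
= 18.0

18.0


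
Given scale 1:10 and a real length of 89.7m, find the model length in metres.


Model size = real / scale
= 89.7 / 10
= 8.9700 m

8.9700 m


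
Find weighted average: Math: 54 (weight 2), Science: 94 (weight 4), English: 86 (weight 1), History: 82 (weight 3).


Numerator = 54×2 + 94×4 + 86×1 + 82×3
= 108 + 376 + 86 + 246
= 816
Total weight = 10
Weighted avg = 816/10
= 81.60

81.60


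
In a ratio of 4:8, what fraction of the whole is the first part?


Total parts = 4 + 8 = 12
First part: 4/12 = 1/3
= 1/3

1/3


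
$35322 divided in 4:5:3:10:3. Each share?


Total parts = 4 + 5 + 3 + 10 + 3 = 25
Part 1: 35322 × 4/25 = 5651.52
Part 2: 35322 × 5/25 = 7064.40
Part 3: 35322 × 3/25 = 4238.64
Part 4: 35322 × 10/25 = 14128.80
Part 5: 35322 × 3/25 = 4238.64
= Part 1: $5651.52, Part 2: $7064.40, Part 3: $4238.64, Part 4: $14128.80, Part 5: $4238.64

Part 1: $5651.52, Part 2: $7064.40, Part 3: $4238.64, Part 4: $14128.80, Part 5: $4238.64


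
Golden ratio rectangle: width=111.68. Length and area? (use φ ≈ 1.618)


φ = (1 + √5) / 2 ≈ 1.618
Length = width × φ = 111.68 × 1.618 = 180.69824
≈ 180.70
Area = width × length = 111.68 × 180.69824 = 20180.3794432 ≈ 20180.38
= Length: 180.70, Area: 20180.38

Length: 180.70, Area: 20180.38


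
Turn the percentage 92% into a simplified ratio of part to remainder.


92% means 92 parts out of 100; remainder = 8
Part : remainder = 92:8
GCD = 4
= 23:2

23:2


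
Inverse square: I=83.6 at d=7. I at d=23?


I₁d₁² = I₂d₂²
I₂ = I₁ × (d₁/d₂)²
= 83.6 × (7/23)²
= 83.6 × 49/529
= 4096.4/529
≈ 7.7437

7.7437


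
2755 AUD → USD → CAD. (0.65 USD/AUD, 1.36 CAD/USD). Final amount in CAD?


Step 1: 2755 AUD × 0.65 = 1790.75 USD
Step 2: 1790.75 USD × 1.36 = 2435.42 CAD
Implied rate AUD→CAD = 0.65 × 1.36 = 0.8840
= 2435.42 CAD

2435.42 CAD


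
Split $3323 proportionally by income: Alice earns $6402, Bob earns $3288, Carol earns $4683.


Total income = 6402 + 3288 + 4683 = $14373
Alice: $3323 × 6402/14373 = $1480.13
Bob: $3323 × 3288/14373 = $760.18
Carol: $3323 × 4683/14373 = $1082.70
= Alice: $1480.13, Bob: $760.18, Carol: $1082.70

Alice: $1480.13, Bob: $760.18, Carol: $1082.70


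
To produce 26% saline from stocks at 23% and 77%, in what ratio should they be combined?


Let x parts of 23% mix with y parts of 77%.
23x + 77y = 26(x + y)
23x + 77y = 26x + 26y
x(23 - 26) = y(26 - 77)
x/y = (77 - 26)/(26 - 23) = 51/3
Simplify: 17:1
= 17:1

17:1


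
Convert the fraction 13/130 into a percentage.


Percentage = (part / whole) × 100
= (13 / 130) × 100
= 10.00%

10.00%


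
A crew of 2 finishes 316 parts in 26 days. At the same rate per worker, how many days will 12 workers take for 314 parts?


Days ∝ work / workers, so d₂ = d₁ × (m₁/m₂) × (w₂/w₁)
Workers factor (inverse): 2/12 ≈ 0.1667
Work factor (direct): 314/316 ≈ 0.9937
d₂ = 26 × 2/12 × 314/316 = (26 × 2 × 314) / (12 × 316) = 16328/3792
≈ 4.31 days

4.31 days


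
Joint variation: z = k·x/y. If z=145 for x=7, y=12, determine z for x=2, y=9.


z = k·x/y
Solve for k using the known point: k = z·y/x = 145×12/7 = 1740/7 ≈ 248.5714
Now evaluate at x=2, y=9:
z = k × 2 / 9 = (1740 × 2) / (7 × 9) = 3480/63
≈ 55.2381

55.2381


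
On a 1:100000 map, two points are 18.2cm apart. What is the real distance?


Real distance = map distance × scale
= 18.2cm × 100000
= 1820000 cm = 18200.0 m
= 18.200 km

18.200 km


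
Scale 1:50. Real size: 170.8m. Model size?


Model size = real / scale
= 170.8 / 50
= 3.4160 m

3.4160 m


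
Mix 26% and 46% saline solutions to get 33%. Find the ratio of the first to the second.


Let x parts of 26% mix with y parts of 46%.
26x + 46y = 33(x + y)
26x + 46y = 33x + 33y
x(26 - 33) = y(33 - 46)
x/y = (46 - 33)/(33 - 26) = 13/7
Simplify: 13:7
= 13:7

13:7


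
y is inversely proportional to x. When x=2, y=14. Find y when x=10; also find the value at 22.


Inverse proportion: x × y = constant
k = 2 × 14 = 28
At x=10: k/10 = 2.80
At x=22: k/22 = 1.27
= 2.80 and 1.27

2.80 and 1.27


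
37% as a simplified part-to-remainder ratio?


37% means 37 parts out of 100; remainder = 63
Part : remainder = 37:63
GCD = 1
= 37:63

37:63


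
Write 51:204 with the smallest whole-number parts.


GCD(51, 204) = 51
51/51 : 204/51
= 1:4

1:4


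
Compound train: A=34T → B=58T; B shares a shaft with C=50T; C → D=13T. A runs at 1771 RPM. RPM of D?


Stage 1: RPM_B = RPM_A × t_A/t_B = 1771 × 34/58 = 60214/58 ≈ 1038.17
B and C share a shaft → RPM_C = RPM_B
Stage 2: RPM_D = RPM_C × t_C/t_D = RPM_A × (t_A×t_C)/(t_B×t_D)
Overall ratio = (34×50)/(58×13) = 1700/754
RPM_D = 1771 × 1700/754 = 3010700/754
≈ 3992.97 RPM

3992.97 RPM


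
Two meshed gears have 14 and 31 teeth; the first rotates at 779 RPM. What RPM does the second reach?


Gear ratio = 14:31 = 14:31
RPM_B = RPM_A × (teeth_A / teeth_B)
= 779 × (14/31)
= 351.8 RPM

351.8 RPM


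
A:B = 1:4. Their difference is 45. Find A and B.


Let A = 1k, B = 4k.
4k - 1k = 45
3k = 45 → k = 45/3 = 15
A = 1×15 = 15, B = 4×15 = 60
= A = 15, B = 60

A = 15, B = 60


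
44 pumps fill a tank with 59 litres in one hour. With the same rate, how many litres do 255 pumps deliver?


Direct proportion: y/x = constant
k = 59/44 ≈ 1.3409
y₂ = k × 255 = 59 × 255 / 44 = 15045/44
≈ 341.93

341.93


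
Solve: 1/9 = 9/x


Cross multiply: 1 × x = 9 × 9
1x = 81
x = 81 / 1
= 81.00

81.00


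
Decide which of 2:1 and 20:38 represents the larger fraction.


2/1 = 2.0000
20/38 = 0.5263
2.0000 > 0.5263, so 2:1 is greater
= 2:1

2:1


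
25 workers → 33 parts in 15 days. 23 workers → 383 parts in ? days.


Days ∝ work / workers, so d₂ = d₁ × (m₁/m₂) × (w₂/w₁)
Workers factor (inverse): 25/23 ≈ 1.0870
Work factor (direct): 383/33 ≈ 11.6061
d₂ = 15 × 25/23 × 383/33 = (15 × 25 × 383) / (23 × 33) = 143625/759
≈ 189.23 days

189.23 days


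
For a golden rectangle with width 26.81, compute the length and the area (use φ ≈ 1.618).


φ = (1 + √5) / 2 ≈ 1.618
Length = width × φ = 26.81 × 1.618 = 43.37858
≈ 43.38
Area = width × length = 26.81 × 43.37858 = 1162.9797298 ≈ 1162.98
= Length: 43.38, Area: 1162.98

Length: 43.38, Area: 1162.98


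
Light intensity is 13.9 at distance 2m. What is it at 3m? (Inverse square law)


I₁d₁² = I₂d₂²
I₂ = I₁ × (d₁/d₂)²
= 13.9 × (2/3)²
= 13.9 × 4/9
= 55.6/9
≈ 6.1778

6.1778


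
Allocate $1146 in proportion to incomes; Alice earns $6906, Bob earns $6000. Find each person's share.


Total income = 6906 + 6000 = $12906
Alice: $1146 × 6906/12906 = $613.22
Bob: $1146 × 6000/12906 = $532.78
= Alice: $613.22, Bob: $532.78

Alice: $613.22, Bob: $532.78


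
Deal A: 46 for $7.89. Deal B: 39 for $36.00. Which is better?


Deal A: $7.89/46 = $0.1715/unit
Deal B: $36.00/39 = $0.9231/unit
A is cheaper per unit
= Deal A

Deal A


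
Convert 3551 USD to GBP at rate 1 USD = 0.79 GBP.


Amount × rate = 3551 × 0.79
= 2805.29 GBP

2805.29 GBP


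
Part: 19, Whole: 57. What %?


Percentage = (part / whole) × 100
= (19 / 57) × 100
≈ 33.33%

33.33%


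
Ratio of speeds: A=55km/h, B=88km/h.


Ratio = 55:88
GCD = 11
Simplified = 5:8
Time ratio (same distance) = 8:5
Speed ratio = 5:8

5:8


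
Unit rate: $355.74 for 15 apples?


Unit rate = total / quantity
= 355.74 / 15
= $23.72 per unit

$23.72 per unit


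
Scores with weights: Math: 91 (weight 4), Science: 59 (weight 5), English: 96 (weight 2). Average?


Numerator = 91×4 + 59×5 + 96×2
= 364 + 295 + 192
= 851
Total weight = 11
Weighted avg = 851/11
= 77.36

77.36


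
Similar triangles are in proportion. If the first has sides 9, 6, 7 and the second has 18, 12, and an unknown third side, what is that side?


Scale factor = 18/9 = 2
Missing side = 7 × 2
= 14.0

14.0


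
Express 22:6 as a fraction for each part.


Total parts = 22 + 6 = 28
First part: 22/28 = 11/14
Second part: 6/28 = 3/14
= 11/14 and 3/14

11/14 and 3/14


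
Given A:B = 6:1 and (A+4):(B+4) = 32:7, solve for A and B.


Let A = 6k, B = 1k.
(6k + 4) / (1k + 4) = 32/7
Cross-multiply: 7(6k + 4) = 32(1k + 4)
42k + 28 = 32k + 128
42k - 32k = 128 - 28
10k = 100
k = 100/10 = 10
A = 6×10 = 60, B = 1×10 = 10
= A = 60, B = 10

A = 60, B = 10


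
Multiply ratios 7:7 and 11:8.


Compound ratio = (7×11) : (7×8)
= 77:56
GCD = 7
= 11:8

11:8


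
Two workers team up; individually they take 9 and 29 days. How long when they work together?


Rate of A = 1/9 per day
Rate of B = 1/29 per day
Combined rate = 1/9 + 1/29 = 38/261 ≈ 0.1456 per day
Days = 1 / combined rate = 261/38
≈ 6.87 days

6.87 days


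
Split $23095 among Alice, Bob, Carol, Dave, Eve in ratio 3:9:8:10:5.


Total parts = 3 + 9 + 8 + 10 + 5 = 35
Alice: 23095 × 3/35 = 1979.57
Bob: 23095 × 9/35 = 5938.71
Carol: 23095 × 8/35 = 5278.86
Dave: 23095 × 10/35 = 6598.57
Eve: 23095 × 5/35 = 3299.29
= Alice: $1979.57, Bob: $5938.71, Carol: $5278.86, Dave: $6598.57, Eve: $3299.29

Alice: $1979.57, Bob: $5938.71, Carol: $5278.86, Dave: $6598.57, Eve: $3299.29


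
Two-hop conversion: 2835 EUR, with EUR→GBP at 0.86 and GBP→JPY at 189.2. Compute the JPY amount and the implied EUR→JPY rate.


Step 1: 2835 EUR × 0.86 = 2438.10 GBP
Step 2: 2438.10 GBP × 189.2 = 461288.52 JPY
Implied rate EUR→JPY = 0.86 × 189.2 = 162.7120
= 461288.52 JPY; implied rate 162.7120 JPY/EUR

461288.52 JPY; implied rate 162.7120 JPY/EUR


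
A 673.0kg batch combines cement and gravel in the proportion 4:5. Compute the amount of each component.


Total parts = 4 + 5 = 9
cement: 673.0 × 4/9 = 299.1kg
gravel: 673.0 × 5/9 = 373.9kg
= 299.1kg and 373.9kg

299.1kg and 373.9kg


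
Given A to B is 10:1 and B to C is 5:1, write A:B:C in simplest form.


Match B: multiply A:B by 5 → 50:5
Multiply B:C by 1 → 5:1
Combined: 50:5:1
GCD = 1
= 50:5:1

50:5:1


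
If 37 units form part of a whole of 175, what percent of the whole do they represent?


Percentage = (part / whole) × 100
= (37 / 175) × 100
≈ 21.14%

21.14%


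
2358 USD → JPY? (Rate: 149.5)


Amount × rate = 2358 × 149.5
= 352521.00 JPY

352521.00 JPY


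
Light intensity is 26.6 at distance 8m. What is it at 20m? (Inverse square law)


I₁d₁² = I₂d₂²
I₂ = I₁ × (d₁/d₂)²
= 26.6 × (8/20)²
= 26.6 × 64/400
= 1702.4/400
= 4.2560

4.2560


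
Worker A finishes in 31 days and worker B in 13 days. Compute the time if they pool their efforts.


Rate of A = 1/31 per day
Rate of B = 1/13 per day
Combined rate = 1/31 + 1/13 = 44/403 ≈ 0.1092 per day
Days = 1 / combined rate = 403/44
≈ 9.16 days

9.16 days


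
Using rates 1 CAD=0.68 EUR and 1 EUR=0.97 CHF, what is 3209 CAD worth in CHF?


Step 1: 3209 CAD × 0.68 = 2182.12 EUR
Step 2: 2182.12 EUR × 0.97 = 2116.66 CHF
Implied rate CAD→CHF = 0.68 × 0.97 = 0.6596
= 2116.66 CHF

2116.66 CHF


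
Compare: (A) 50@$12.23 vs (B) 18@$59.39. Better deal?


Deal A: $12.23/50 = $0.2446/unit
Deal B: $59.39/18 = $3.2994/unit
A is cheaper per unit
= Deal A

Deal A


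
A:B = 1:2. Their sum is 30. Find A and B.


Let A = 1k, B = 2k.
1k + 2k = 30
3k = 30 → k = 30/3 = 10
A = 1×10 = 10, B = 2×10 = 20
= A = 10, B = 20

A = 10, B = 20


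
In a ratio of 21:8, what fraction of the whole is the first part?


Total parts = 21 + 8 = 29
First part: 21/29 = 21/29
= 21/29

21/29


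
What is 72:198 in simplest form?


GCD(72, 198) = 18
72/18 : 198/18
= 4:11

4:11


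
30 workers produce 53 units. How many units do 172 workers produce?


Direct proportion: y/x = constant
k = 53/30 ≈ 1.7667
y₂ = k × 172 = 53 × 172 / 30 = 9116/30
≈ 303.87

303.87


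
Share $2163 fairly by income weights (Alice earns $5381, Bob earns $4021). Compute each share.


Total income = 5381 + 4021 = $9402
Alice: $2163 × 5381/9402 = $1237.94
Bob: $2163 × 4021/9402 = $925.06
= Alice: $1237.94, Bob: $925.06

Alice: $1237.94, Bob: $925.06


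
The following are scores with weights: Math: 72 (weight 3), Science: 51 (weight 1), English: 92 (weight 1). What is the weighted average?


Numerator = 72×3 + 51×1 + 92×1
= 216 + 51 + 92
= 359
Total weight = 5
Weighted avg = 359/5
= 71.80

71.80


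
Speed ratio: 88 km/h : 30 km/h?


Ratio = 88:30
GCD = 2
Simplified = 44:15
Time ratio (same distance) = 15:44
Speed ratio = 44:15

44:15


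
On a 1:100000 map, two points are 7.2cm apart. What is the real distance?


Real distance = map distance × scale
= 7.2cm × 100000
= 720000 cm = 7200.0 m
= 7.200 km

7.200 km


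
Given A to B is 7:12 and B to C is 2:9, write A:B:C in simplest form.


Match B: multiply A:B by 2 → 14:24
Multiply B:C by 12 → 24:108
Combined: 14:24:108
GCD = 2
= 7:12:54

7:12:54


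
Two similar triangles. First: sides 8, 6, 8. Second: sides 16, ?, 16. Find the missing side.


Scale factor = 16/8 = 2
Missing side = 6 × 2
= 12.0

12.0


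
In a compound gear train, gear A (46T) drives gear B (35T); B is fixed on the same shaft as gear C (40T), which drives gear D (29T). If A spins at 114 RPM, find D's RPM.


Stage 1: RPM_B = RPM_A × t_A/t_B = 114 × 46/35 = 5244/35 ≈ 149.83
B and C share a shaft → RPM_C = RPM_B
Stage 2: RPM_D = RPM_C × t_C/t_D = RPM_A × (t_A×t_C)/(t_B×t_D)
Overall ratio = (46×40)/(35×29) = 1840/1015
RPM_D = 114 × 1840/1015 = 209760/1015
≈ 206.66 RPM

206.66 RPM


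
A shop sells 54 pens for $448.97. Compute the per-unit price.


Unit rate = total / quantity
= 448.97 / 54
= $8.31 per unit

$8.31 per unit


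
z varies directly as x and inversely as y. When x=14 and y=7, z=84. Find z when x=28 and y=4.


z = k·x/y
Solve for k using the known point: k = z·y/x = 84×7/14 = 588/14 = 42.0000
Now evaluate at x=28, y=4:
z = k × 28 / 4 = (588 × 28) / (14 × 4) = 16464/56
= 294.0000

294.0000


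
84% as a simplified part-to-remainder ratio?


84% means 84 parts out of 100; remainder = 16
Part : remainder = 84:16
GCD = 4
= 21:4

21:4


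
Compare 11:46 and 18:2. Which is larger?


11/46 = 0.2391
18/2 = 9.0000
0.2391 < 9.0000, so 11:46 is less
= 18:2

18:2


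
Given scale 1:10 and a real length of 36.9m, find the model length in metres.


Model size = real / scale
= 36.9 / 10
= 3.6900 m

3.6900 m


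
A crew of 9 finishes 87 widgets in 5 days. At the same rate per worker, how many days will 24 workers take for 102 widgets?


Days ∝ work / workers, so d₂ = d₁ × (m₁/m₂) × (w₂/w₁)
Workers factor (inverse): 9/24 = 0.3750
Work factor (direct): 102/87 ≈ 1.1724
d₂ = 5 × 9/24 × 102/87 = (5 × 9 × 102) / (24 × 87) = 4590/2088
≈ 2.20 days

2.20 days


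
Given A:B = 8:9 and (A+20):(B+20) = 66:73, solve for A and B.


Let A = 8k, B = 9k.
(8k + 20) / (9k + 20) = 66/73
Cross-multiply: 73(8k + 20) = 66(9k + 20)
584k + 1460 = 594k + 1320
584k - 594k = 1320 - 1460
-10k = -140
k = -140/-10 = 14
A = 8×14 = 112, B = 9×14 = 126
= A = 112, B = 126

A = 112, B = 126


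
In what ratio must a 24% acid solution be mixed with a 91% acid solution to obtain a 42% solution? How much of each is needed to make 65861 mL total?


Let x parts of 24% mix with y parts of 91%.
24x + 91y = 42(x + y)
24x + 91y = 42x + 42y
x(24 - 42) = y(42 - 91)
x/y = (91 - 42)/(42 - 24) = 49/18
Simplify: 49:18
Total parts = 67; one part = 65861/67 = 983.00 mL
24% solution: 49×983.00 = 48167.00 mL
91% solution: 18×983.00 = 17694.00 mL
= ratio 49:18; 48167.00 mL and 17694.00 mL

ratio 49:18; 48167.00 mL and 17694.00 mL


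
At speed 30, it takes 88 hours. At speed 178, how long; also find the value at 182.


Inverse proportion: x × y = constant
k = 30 × 88 = 2640
At x=178: k/178 = 14.83
At x=182: k/182 = 14.51
= 14.83 and 14.51

14.83 and 14.51


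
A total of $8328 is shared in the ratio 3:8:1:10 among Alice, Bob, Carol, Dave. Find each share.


Total parts = 3 + 8 + 1 + 10 = 22
Alice: 8328 × 3/22 = 1135.64
Bob: 8328 × 8/22 = 3028.36
Carol: 8328 × 1/22 = 378.55
Dave: 8328 × 10/22 = 3785.45
= Alice: $1135.64, Bob: $3028.36, Carol: $378.55, Dave: $3785.45

Alice: $1135.64, Bob: $3028.36, Carol: $378.55, Dave: $3785.45


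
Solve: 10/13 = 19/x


Cross multiply: 10 × x = 13 × 19
10x = 247
x = 247 / 10
= 24.70

24.70


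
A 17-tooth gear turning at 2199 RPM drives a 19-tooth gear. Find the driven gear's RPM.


Gear ratio = 17:19 = 17:19
RPM_B = RPM_A × (teeth_A / teeth_B)
= 2199 × (17/19)
= 1967.5 RPM

1967.5 RPM


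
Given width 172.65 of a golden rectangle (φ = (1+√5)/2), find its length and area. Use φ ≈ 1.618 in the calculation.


φ = (1 + √5) / 2 ≈ 1.618
Length = width × φ = 172.65 × 1.618 = 279.3477
≈ 279.35
Area = width × length = 172.65 × 279.3477 = 48229.380405 ≈ 48229.38
= Length: 279.35, Area: 48229.38

Length: 279.35, Area: 48229.38


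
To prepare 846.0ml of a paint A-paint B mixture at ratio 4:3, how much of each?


Total parts = 4 + 3 = 7
paint A: 846.0 × 4/7 = 483.4ml
paint B: 846.0 × 3/7 = 362.6ml
= 483.4ml and 362.6ml

483.4ml and 362.6ml


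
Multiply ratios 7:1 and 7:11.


Compound ratio = (7×7) : (1×11)
= 49:11
GCD = 1
= 49:11

49:11


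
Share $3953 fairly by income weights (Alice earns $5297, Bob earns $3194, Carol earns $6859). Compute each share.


Total income = 5297 + 3194 + 6859 = $15350
Alice: $3953 × 5297/15350 = $1364.11
Bob: $3953 × 3194/15350 = $822.53
Carol: $3953 × 6859/15350 = $1766.36
= Alice: $1364.11, Bob: $822.53, Carol: $1766.36

Alice: $1364.11, Bob: $822.53, Carol: $1766.36


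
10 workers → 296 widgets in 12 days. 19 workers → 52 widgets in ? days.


Days ∝ work / workers, so d₂ = d₁ × (m₁/m₂) × (w₂/w₁)
Workers factor (inverse): 10/19 ≈ 0.5263
Work factor (direct): 52/296 ≈ 0.1757
d₂ = 12 × 10/19 × 52/296 = (12 × 10 × 52) / (19 × 296) = 6240/5624
≈ 1.11 days

1.11 days


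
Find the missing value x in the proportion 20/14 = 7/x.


Cross multiply: 20 × x = 14 × 7
20x = 98
x = 98 / 20
= 4.90

4.90


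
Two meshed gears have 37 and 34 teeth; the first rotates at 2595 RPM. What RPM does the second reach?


Gear ratio = 37:34 = 37:34
RPM_B = RPM_A × (teeth_A / teeth_B)
= 2595 × (37/34)
= 2824.0 RPM

2824.0 RPM


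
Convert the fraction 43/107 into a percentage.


Percentage = (part / whole) × 100
= (43 / 107) × 100
≈ 40.19%

40.19%


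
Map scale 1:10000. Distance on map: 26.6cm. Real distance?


Real distance = map distance × scale
= 26.6cm × 10000
= 266000 cm = 2660.0 m
= 2.660 km

2.660 km


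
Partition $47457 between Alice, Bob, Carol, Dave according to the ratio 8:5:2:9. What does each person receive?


Total parts = 8 + 5 + 2 + 9 = 24
Alice: 47457 × 8/24 = 15819.00
Bob: 47457 × 5/24 = 9886.88
Carol: 47457 × 2/24 = 3954.75
Dave: 47457 × 9/24 = 17796.38
= Alice: $15819.00, Bob: $9886.88, Carol: $3954.75, Dave: $17796.38

Alice: $15819.00, Bob: $9886.88, Carol: $3954.75, Dave: $17796.38


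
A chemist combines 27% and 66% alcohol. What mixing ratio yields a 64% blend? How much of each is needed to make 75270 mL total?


Let x parts of 27% mix with y parts of 66%.
27x + 66y = 64(x + y)
27x + 66y = 64x + 64y
x(27 - 64) = y(64 - 66)
x/y = (66 - 64)/(64 - 27) = 2/37
Simplify: 2:37
Total parts = 39; one part = 75270/39 = 1930.00 mL
27% solution: 2×1930.00 = 3860.00 mL
66% solution: 37×1930.00 = 71410.00 mL
= ratio 2:37; 3860.00 mL and 71410.00 mL

ratio 2:37; 3860.00 mL and 71410.00 mL


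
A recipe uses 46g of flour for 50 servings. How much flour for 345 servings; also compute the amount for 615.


Direct proportion: y/x = constant
k = 46/50 = 0.9200
y at x=345: k × 345 = 46 × 345 / 50 = 15870/50 = 317.40
y at x=615: k × 615 = 46 × 615 / 50 = 28290/50 = 565.80
= 317.40 and 565.80

317.40 and 565.80


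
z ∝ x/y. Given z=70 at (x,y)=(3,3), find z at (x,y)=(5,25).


z = k·x/y
Solve for k using the known point: k = z·y/x = 70×3/3 = 210/3 = 70.0000
Now evaluate at x=5, y=25:
z = k × 5 / 25 = (210 × 5) / (3 × 25) = 1050/75
= 14.0000

14.0000


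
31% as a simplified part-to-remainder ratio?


31% means 31 parts out of 100; remainder = 69
Part : remainder = 31:69
GCD = 1
= 31:69

31:69


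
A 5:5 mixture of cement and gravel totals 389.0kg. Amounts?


Total parts = 5 + 5 = 10
cement: 389.0 × 5/10 = 194.5kg
gravel: 389.0 × 5/10 = 194.5kg
= 194.5kg and 194.5kg

194.5kg and 194.5kg


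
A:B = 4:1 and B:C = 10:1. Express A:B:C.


Match B: multiply A:B by 10 → 40:10
Multiply B:C by 1 → 10:1
Combined: 40:10:1
GCD = 1
= 40:10:1

40:10:1


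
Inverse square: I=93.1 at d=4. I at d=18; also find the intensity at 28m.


I₁d₁² = I₂d₂²
I at 18m = 93.1 × (4/18)² = 93.1 × 16/324 = 1489.6/324 ≈ 4.5975
I at 28m = 93.1 × (4/28)² = 93.1 × 16/784 = 1489.6/784 = 1.9000
= 4.5975 and 1.9000

4.5975 and 1.9000


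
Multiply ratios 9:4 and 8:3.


Compound ratio = (9×8) : (4×3)
= 72:12
GCD = 12
= 6:1

6:1


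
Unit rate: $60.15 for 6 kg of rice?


Unit rate = total / quantity
= 60.15 / 6
= $10.03 per unit

$10.03 per unit


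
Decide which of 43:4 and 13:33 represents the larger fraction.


43/4 = 10.7500
13/33 = 0.3939
10.7500 > 0.3939, so 43:4 is greater
= 43:4

43:4


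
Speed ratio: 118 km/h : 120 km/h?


Ratio = 118:120
GCD = 2
Simplified = 59:60
Time ratio (same distance) = 60:59
Speed ratio = 59:60

59:60


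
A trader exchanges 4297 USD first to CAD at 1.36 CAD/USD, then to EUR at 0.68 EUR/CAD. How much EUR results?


Step 1: 4297 USD × 1.36 = 5843.92 CAD
Step 2: 5843.92 CAD × 0.68 = 3973.87 EUR
Implied rate USD→EUR = 1.36 × 0.68 = 0.9248
= 3973.87 EUR

3973.87 EUR


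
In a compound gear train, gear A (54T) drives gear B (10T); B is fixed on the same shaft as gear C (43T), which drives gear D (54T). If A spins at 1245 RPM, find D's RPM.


Stage 1: RPM_B = RPM_A × t_A/t_B = 1245 × 54/10 = 67230/10 = 6723.00
B and C share a shaft → RPM_C = RPM_B
Stage 2: RPM_D = RPM_C × t_C/t_D = RPM_A × (t_A×t_C)/(t_B×t_D)
Overall ratio = (54×43)/(10×54) = 2322/540
RPM_D = 1245 × 2322/540 = 2890890/540
= 5353.50 RPM

5353.50 RPM


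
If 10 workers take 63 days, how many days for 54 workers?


Inverse proportion: x × y = constant
k = 10 × 63 = 630
y₂ = k / 54 = 630 / 54
= 11.67

11.67


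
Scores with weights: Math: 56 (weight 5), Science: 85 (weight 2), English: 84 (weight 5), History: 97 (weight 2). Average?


Numerator = 56×5 + 85×2 + 84×5 + 97×2
= 280 + 170 + 420 + 194
= 1064
Total weight = 14
Weighted avg = 1064/14
= 76.00

76.00


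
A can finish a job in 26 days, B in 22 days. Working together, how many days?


Rate of A = 1/26 per day
Rate of B = 1/22 per day
Combined rate = 1/26 + 1/22 = 48/572 ≈ 0.0839 per day
Days = 1 / combined rate = 572/48
≈ 11.92 days

11.92 days


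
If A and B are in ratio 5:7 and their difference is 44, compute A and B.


Let A = 5k, B = 7k.
7k - 5k = 44
2k = 44 → k = 44/2 = 22
A = 5×22 = 110, B = 7×22 = 154
= A = 110, B = 154

A = 110, B = 154


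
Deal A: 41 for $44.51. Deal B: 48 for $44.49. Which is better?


Deal A: $44.51/41 = $1.0856/unit
Deal B: $44.49/48 = $0.9269/unit
B is cheaper per unit
= Deal B

Deal B


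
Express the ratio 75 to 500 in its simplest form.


GCD(75, 500) = 25
75/25 : 500/25
= 3:20

3:20


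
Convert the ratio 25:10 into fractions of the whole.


Total parts = 25 + 10 = 35
First part: 25/35 = 5/7
Second part: 10/35 = 2/7
= 5/7 and 2/7

5/7 and 2/7


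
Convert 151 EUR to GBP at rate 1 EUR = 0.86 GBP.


Amount × rate = 151 × 0.86
= 129.86 GBP

129.86 GBP


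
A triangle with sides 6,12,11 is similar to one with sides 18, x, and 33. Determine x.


Scale factor = 18/6 = 3
Missing side = 12 × 3
= 36.0

36.0


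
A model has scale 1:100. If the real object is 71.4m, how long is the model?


Model size = real / scale
= 71.4 / 100
= 0.7140 m

0.7140 m


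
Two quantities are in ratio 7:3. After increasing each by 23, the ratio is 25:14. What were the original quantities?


Let A = 7k, B = 3k.
(7k + 23) / (3k + 23) = 25/14
Cross-multiply: 14(7k + 23) = 25(3k + 23)
98k + 322 = 75k + 575
98k - 75k = 575 - 322
23k = 253
k = 253/23 = 11
A = 7×11 = 77, B = 3×11 = 33
= A = 77, B = 33

A = 77, B = 33


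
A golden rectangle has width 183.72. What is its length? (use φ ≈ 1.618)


φ = (1 + √5) / 2 ≈ 1.618
Length = width × φ = 183.72 × 1.618 = 297.25896
≈ 297.26

297.26


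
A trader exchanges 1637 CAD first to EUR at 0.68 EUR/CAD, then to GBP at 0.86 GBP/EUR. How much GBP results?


Step 1: 1637 CAD × 0.68 = 1113.16 EUR
Step 2: 1113.16 EUR × 0.86 = 957.32 GBP
Implied rate CAD→GBP = 0.68 × 0.86 = 0.5848
= 957.32 GBP

957.32 GBP


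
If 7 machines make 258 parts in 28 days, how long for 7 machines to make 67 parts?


Days ∝ work / workers, so d₂ = d₁ × (m₁/m₂) × (w₂/w₁)
Workers factor (inverse): 7/7 = 1.0000
Work factor (direct): 67/258 ≈ 0.2597
d₂ = 28 × 7/7 × 67/258 = (28 × 7 × 67) / (7 × 258) = 13132/1806
≈ 7.27 days

7.27 days


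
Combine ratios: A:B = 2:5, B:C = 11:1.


Match B: multiply A:B by 11 → 22:55
Multiply B:C by 5 → 55:5
Combined: 22:55:5
GCD = 1
= 22:55:5

22:55:5


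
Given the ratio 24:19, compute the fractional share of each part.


Total parts = 24 + 19 = 43
First part: 24/43 = 24/43
Second part: 19/43 = 19/43
= 24/43 and 19/43

24/43 and 19/43


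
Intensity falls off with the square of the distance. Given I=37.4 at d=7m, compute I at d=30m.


I₁d₁² = I₂d₂²
I₂ = I₁ × (d₁/d₂)²
= 37.4 × (7/30)²
= 37.4 × 49/900
= 1832.6/900
≈ 2.0362

2.0362


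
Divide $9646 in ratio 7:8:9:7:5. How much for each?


Total parts = 7 + 8 + 9 + 7 + 5 = 36
Part 1: 9646 × 7/36 = 1875.61
Part 2: 9646 × 8/36 = 2143.56
Part 3: 9646 × 9/36 = 2411.50
Part 4: 9646 × 7/36 = 1875.61
Part 5: 9646 × 5/36 = 1339.72
= Part 1: $1875.61, Part 2: $2143.56, Part 3: $2411.50, Part 4: $1875.61, Part 5: $1339.72

Part 1: $1875.61, Part 2: $2143.56, Part 3: $2411.50, Part 4: $1875.61, Part 5: $1339.72


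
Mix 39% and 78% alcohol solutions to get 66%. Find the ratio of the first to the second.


Let x parts of 39% mix with y parts of 78%.
39x + 78y = 66(x + y)
39x + 78y = 66x + 66y
x(39 - 66) = y(66 - 78)
x/y = (78 - 66)/(66 - 39) = 12/27
Simplify: 4:9
= 4:9

4:9


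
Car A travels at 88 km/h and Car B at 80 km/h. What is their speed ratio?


Ratio = 88:80
GCD = 8
Simplified = 11:10
Time ratio (same distance) = 10:11
Speed ratio = 11:10

11:10


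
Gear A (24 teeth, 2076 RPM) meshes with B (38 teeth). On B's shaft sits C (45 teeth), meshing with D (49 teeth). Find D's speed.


Stage 1: RPM_B = RPM_A × t_A/t_B = 2076 × 24/38 = 49824/38 ≈ 1311.16
B and C share a shaft → RPM_C = RPM_B
Stage 2: RPM_D = RPM_C × t_C/t_D = RPM_A × (t_A×t_C)/(t_B×t_D)
Overall ratio = (24×45)/(38×49) = 1080/1862
RPM_D = 2076 × 1080/1862 = 2242080/1862
≈ 1204.12 RPM

1204.12 RPM


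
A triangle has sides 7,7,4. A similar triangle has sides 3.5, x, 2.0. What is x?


Scale factor = 3.5/7 = 0.5
Missing side = 7 × 0.5
= 3.5

3.5


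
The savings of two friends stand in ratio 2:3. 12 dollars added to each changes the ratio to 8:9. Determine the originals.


Let A = 2k, B = 3k.
(2k + 12) / (3k + 12) = 8/9
Cross-multiply: 9(2k + 12) = 8(3k + 12)
18k + 108 = 24k + 96
18k - 24k = 96 - 108
-6k = -12
k = -12/-6 = 2
A = 2×2 = 4, B = 3×2 = 6
= A = 4, B = 6

A = 4, B = 6


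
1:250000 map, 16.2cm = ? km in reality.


Real distance = map distance × scale
= 16.2cm × 250000
= 4050000 cm = 40500.0 m
= 40.500 km

40.500 km


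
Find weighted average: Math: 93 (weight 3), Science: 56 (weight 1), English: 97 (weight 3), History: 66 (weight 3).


Numerator = 93×3 + 56×1 + 97×3 + 66×3
= 279 + 56 + 291 + 198
= 824
Total weight = 10
Weighted avg = 824/10
= 82.40

82.40


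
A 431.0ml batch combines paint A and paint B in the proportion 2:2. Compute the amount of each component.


Total parts = 2 + 2 = 4
paint A: 431.0 × 2/4 = 215.5ml
paint B: 431.0 × 2/4 = 215.5ml
= 215.5ml and 215.5ml

215.5ml and 215.5ml


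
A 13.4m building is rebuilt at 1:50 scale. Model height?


Model size = real / scale
= 13.4 / 50
= 0.2680 m

0.2680 m


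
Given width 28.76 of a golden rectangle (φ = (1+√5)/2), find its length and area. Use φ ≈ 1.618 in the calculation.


φ = (1 + √5) / 2 ≈ 1.618
Length = width × φ = 28.76 × 1.618 = 46.53368
≈ 46.53
Area = width × length = 28.76 × 46.53368 = 1338.3086368 ≈ 1338.31
= Length: 46.53, Area: 1338.31

Length: 46.53, Area: 1338.31


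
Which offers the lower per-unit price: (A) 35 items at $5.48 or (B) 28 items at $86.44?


Deal A: $5.48/35 = $0.1566/unit
Deal B: $86.44/28 = $3.0871/unit
A is cheaper per unit
= Deal A

Deal A


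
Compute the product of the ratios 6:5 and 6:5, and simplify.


Compound ratio = (6×6) : (5×5)
= 36:25
GCD = 1
= 36:25

36:25


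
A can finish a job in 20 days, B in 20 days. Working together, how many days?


Rate of A = 1/20 per day
Rate of B = 1/20 per day
Combined rate = 1/20 + 1/20 = 40/400 = 0.1000 per day
Days = 1 / combined rate = 400/40
= 10.00 days

10.00 days


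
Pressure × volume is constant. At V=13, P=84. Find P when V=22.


Inverse proportion: x × y = constant
k = 13 × 84 = 1092
y₂ = k / 22 = 1092 / 22
= 49.64

49.64


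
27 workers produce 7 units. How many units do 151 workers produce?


Direct proportion: y/x = constant
k = 7/27 ≈ 0.2593
y₂ = k × 151 = 7 × 151 / 27 = 1057/27
≈ 39.15

39.15


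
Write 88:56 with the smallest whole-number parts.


GCD(88, 56) = 8
88/8 : 56/8
= 11:7

11:7


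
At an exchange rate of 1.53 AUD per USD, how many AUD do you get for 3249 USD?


Amount × rate = 3249 × 1.53
= 4970.97 AUD

4970.97 AUD


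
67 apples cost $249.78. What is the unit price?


Unit rate = total / quantity
= 249.78 / 67
= $3.73 per unit

$3.73 per unit


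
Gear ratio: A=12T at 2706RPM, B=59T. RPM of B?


Gear ratio = 12:59 = 12:59
RPM_B = RPM_A × (teeth_A / teeth_B)
= 2706 × (12/59)
= 550.4 RPM

550.4 RPM


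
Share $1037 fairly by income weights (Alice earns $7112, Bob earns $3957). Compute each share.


Total income = 7112 + 3957 = $11069
Alice: $1037 × 7112/11069 = $666.29
Bob: $1037 × 3957/11069 = $370.71
= Alice: $666.29, Bob: $370.71

Alice: $666.29, Bob: $370.71


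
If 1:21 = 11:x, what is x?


Cross multiply: 1 × x = 21 × 11
1x = 231
x = 231 / 1
= 231.00

231.00


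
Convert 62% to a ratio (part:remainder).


62% means 62 parts out of 100; remainder = 38
Part : remainder = 62:38
GCD = 2
= 31:19

31:19


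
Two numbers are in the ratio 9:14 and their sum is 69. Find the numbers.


Let A = 9k, B = 14k.
9k + 14k = 69
23k = 69 → k = 69/23 = 3
A = 9×3 = 27, B = 14×3 = 42
= A = 27, B = 42

A = 27, B = 42


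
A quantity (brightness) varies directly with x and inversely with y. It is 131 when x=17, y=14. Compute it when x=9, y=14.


z = k·x/y
Solve for k using the known point: k = z·y/x = 131×14/17 = 1834/17 ≈ 107.8824
Now evaluate at x=9, y=14:
z = k × 9 / 14 = (1834 × 9) / (17 × 14) = 16506/238
≈ 69.3529

69.3529


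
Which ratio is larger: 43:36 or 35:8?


43/36 = 1.1944
35/8 = 4.3750
1.1944 < 4.3750, so 43:36 is less
= 35:8

35:8


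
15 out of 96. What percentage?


Percentage = (part / whole) × 100
= (15 / 96) × 100
≈ 15.63%

15.63%


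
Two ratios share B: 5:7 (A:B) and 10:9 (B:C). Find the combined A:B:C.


Match B: multiply A:B by 10 → 50:70
Multiply B:C by 7 → 70:63
Combined: 50:70:63
GCD = 1
= 50:70:63

50:70:63


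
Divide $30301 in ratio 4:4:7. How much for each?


Total parts = 4 + 4 + 7 = 15
Part 1: 30301 × 4/15 = 8080.27
Part 2: 30301 × 4/15 = 8080.27
Part 3: 30301 × 7/15 = 14140.47
= Part 1: $8080.27, Part 2: $8080.27, Part 3: $14140.47

Part 1: $8080.27, Part 2: $8080.27, Part 3: $14140.47


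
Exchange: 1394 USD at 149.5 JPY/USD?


Amount × rate = 1394 × 149.5
= 208403.00 JPY

208403.00 JPY


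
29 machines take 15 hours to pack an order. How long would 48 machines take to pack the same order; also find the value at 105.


Inverse proportion: x × y = constant
k = 29 × 15 = 435
At x=48: k/48 = 9.06
At x=105: k/105 = 4.14
= 9.06 and 4.14

9.06 and 4.14


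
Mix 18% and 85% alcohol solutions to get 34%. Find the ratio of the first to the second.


Let x parts of 18% mix with y parts of 85%.
18x + 85y = 34(x + y)
18x + 85y = 34x + 34y
x(18 - 34) = y(34 - 85)
x/y = (85 - 34)/(34 - 18) = 51/16
Simplify: 51:16
= 51:16

51:16


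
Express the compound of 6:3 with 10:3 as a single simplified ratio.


Compound ratio = (6×10) : (3×3)
= 60:9
GCD = 3
= 20:3

20:3


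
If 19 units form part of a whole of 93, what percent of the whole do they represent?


Percentage = (part / whole) × 100
= (19 / 93) × 100
≈ 20.43%

20.43%


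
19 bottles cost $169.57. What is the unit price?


Unit rate = total / quantity
= 169.57 / 19
= $8.92 per unit

$8.92 per unit


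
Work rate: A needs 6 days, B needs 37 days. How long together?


Rate of A = 1/6 per day
Rate of B = 1/37 per day
Combined rate = 1/6 + 1/37 = 43/222 ≈ 0.1937 per day
Days = 1 / combined rate = 222/43
≈ 5.16 days

5.16 days


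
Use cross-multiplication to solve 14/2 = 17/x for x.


Cross multiply: 14 × x = 2 × 17
14x = 34
x = 34 / 14
= 2.43

2.43


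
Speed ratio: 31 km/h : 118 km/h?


Ratio = 31:118
GCD = 1
Simplified = 31:118
Time ratio (same distance) = 118:31
Speed ratio = 31:118

31:118


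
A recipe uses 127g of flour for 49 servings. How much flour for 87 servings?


Direct proportion: y/x = constant
k = 127/49 ≈ 2.5918
y₂ = k × 87 = 127 × 87 / 49 = 11049/49
≈ 225.49

225.49


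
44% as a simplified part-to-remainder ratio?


44% means 44 parts out of 100; remainder = 56
Part : remainder = 44:56
GCD = 4
= 11:14

11:14


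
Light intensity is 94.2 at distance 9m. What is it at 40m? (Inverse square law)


I₁d₁² = I₂d₂²
I₂ = I₁ × (d₁/d₂)²
= 94.2 × (9/40)²
= 94.2 × 81/1600
= 7630.2/1600
≈ 4.7689

4.7689


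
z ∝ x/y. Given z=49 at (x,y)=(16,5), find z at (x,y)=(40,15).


z = k·x/y
Solve for k using the known point: k = z·y/x = 49×5/16 = 245/16 = 15.3125
Now evaluate at x=40, y=15:
z = k × 40 / 15 = (245 × 40) / (16 × 15) = 9800/240
≈ 40.8333

40.8333


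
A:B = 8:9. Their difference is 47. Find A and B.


Let A = 8k, B = 9k.
9k - 8k = 47
1k = 47 → k = 47/1 = 47
A = 8×47 = 376, B = 9×47 = 423
= A = 376, B = 423

A = 376, B = 423


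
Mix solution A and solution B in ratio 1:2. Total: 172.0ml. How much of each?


Total parts = 1 + 2 = 3
solution A: 172.0 × 1/3 = 57.3ml
solution B: 172.0 × 2/3 = 114.7ml
= 57.3ml and 114.7ml

57.3ml and 114.7ml


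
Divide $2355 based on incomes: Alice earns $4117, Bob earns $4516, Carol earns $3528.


Total income = 4117 + 4516 + 3528 = $12161
Alice: $2355 × 4117/12161 = $797.26
Bob: $2355 × 4516/12161 = $874.53
Carol: $2355 × 3528/12161 = $683.20
= Alice: $797.26, Bob: $874.53, Carol: $683.20

Alice: $797.26, Bob: $874.53, Carol: $683.20


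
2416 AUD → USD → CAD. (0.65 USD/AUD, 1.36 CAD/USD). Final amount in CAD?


Step 1: 2416 AUD × 0.65 = 1570.40 USD
Step 2: 1570.40 USD × 1.36 = 2135.74 CAD
Implied rate AUD→CAD = 0.65 × 1.36 = 0.8840
= 2135.74 CAD

2135.74 CAD


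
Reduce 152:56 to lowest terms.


GCD(152, 56) = 8
152/8 : 56/8
= 19:7

19:7


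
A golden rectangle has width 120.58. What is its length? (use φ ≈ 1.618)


φ = (1 + √5) / 2 ≈ 1.618
Length = width × φ = 120.58 × 1.618 = 195.09844
≈ 195.10

195.10


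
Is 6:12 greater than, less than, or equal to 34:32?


6/12 = 0.5000
34/32 = 1.0625
0.5000 < 1.0625, so 6:12 is less
= less than

less than


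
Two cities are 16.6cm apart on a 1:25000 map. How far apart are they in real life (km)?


Real distance = map distance × scale
= 16.6cm × 25000
= 415000 cm = 4150.0 m
= 4.150 km

4.150 km


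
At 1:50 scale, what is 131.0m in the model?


Model size = real / scale
= 131.0 / 50
= 2.6200 m

2.6200 m


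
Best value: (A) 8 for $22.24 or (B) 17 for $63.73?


Deal A: $22.24/8 = $2.7800/unit
Deal B: $63.73/17 = $3.7488/unit
A is cheaper per unit
= Deal A

Deal A


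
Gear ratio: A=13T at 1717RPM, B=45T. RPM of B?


Gear ratio = 13:45 = 13:45
RPM_B = RPM_A × (teeth_A / teeth_B)
= 1717 × (13/45)
= 496.0 RPM

496.0 RPM


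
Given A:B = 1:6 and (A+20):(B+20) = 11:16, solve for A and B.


Let A = 1k, B = 6k.
(1k + 20) / (6k + 20) = 11/16
Cross-multiply: 16(1k + 20) = 11(6k + 20)
16k + 320 = 66k + 220
16k - 66k = 220 - 320
-50k = -100
k = -100/-50 = 2
A = 1×2 = 2, B = 6×2 = 12
= A = 2, B = 12

A = 2, B = 12
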